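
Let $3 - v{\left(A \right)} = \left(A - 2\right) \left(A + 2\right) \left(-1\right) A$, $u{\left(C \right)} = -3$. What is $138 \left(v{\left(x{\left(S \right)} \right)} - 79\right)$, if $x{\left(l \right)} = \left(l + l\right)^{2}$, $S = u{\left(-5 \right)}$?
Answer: $6408168$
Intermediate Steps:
$S = -3$
$x{\left(l \right)} = 4 l^{2}$ ($x{\left(l \right)} = \left(2 l\right)^{2} = 4 l^{2}$)
$v{\left(A \right)} = 3 + A \left(-2 + A\right) \left(2 + A\right)$ ($v{\left(A \right)} = 3 - \left(A - 2\right) \left(A + 2\right) \left(-1\right) A = 3 - \left(-2 + A\right) \left(2 + A\right) \left(-1\right) A = 3 - - \left(-2 + A\right) \left(2 + A\right) A = 3 - - A \left(-2 + A\right) \left(2 + A\right) = 3 + A \left(-2 + A\right) \left(2 + A\right)$)
$138 \left(v{\left(x{\left(S \right)} \right)} - 79\right) = 138 \left(\left(3 + \left(4 \left(-3\right)^{2}\right)^{3} - 4 \cdot 4 \left(-3\right)^{2}\right) - 79\right) = 138 \left(\left(3 + \left(4 \cdot 9\right)^{3} - 4 \cdot 4 \cdot 9\right) - 79\right) = 138 \left(\left(3 + 36^{3} - 144\right) - 79\right) = 138 \left(\left(3 + 46656 - 144\right) - 79\right) = 138 \left(46515 - 79\right) = 138 \cdot 46436 = 6408168$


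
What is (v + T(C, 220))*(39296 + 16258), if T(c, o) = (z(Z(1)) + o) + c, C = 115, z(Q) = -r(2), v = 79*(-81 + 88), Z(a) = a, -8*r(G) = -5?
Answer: 197188923/4 ≈ 4.9297e+7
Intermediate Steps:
r(G) = 5/8 (r(G) = -⅛*(-5) = 5/8)
v = 553 (v = 79*7 = 553)
z(Q) = -5/8 (z(Q) = -1*5/8 = -5/8)
T(c, o) = -5/8 + c + o (T(c, o) = (-5/8 + o) + c = -5/8 + c + o)
(v + T(C, 220))*(39296 + 16258) = (553 + (-5/8 + 115 + 220))*(39296 + 16258) = (553 + 2675/8)*55554 = (7099/8)*55554 = 197188923/4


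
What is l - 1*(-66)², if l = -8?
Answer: -4364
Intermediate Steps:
l - 1*(-66)² = -8 - 1*(-66)² = -8 - 1*4356 = -8 - 4356 = -4364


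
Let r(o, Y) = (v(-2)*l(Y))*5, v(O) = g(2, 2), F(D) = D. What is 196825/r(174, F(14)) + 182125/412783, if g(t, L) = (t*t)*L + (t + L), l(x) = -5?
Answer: -3247655059/4953396 ≈ -655.64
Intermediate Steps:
g(t, L) = L + t + L*t**2 (g(t, L) = t**2*L + (L + t) = L*t**2 + (L + t) = L + t + L*t**2)
v(O) = 12 (v(O) = 2 + 2 + 2*2**2 = 2 + 2 + 2*4 = 2 + 2 + 8 = 12)
r(o, Y) = -300 (r(o, Y) = (12*(-5))*5 = -60*5 = -300)
196825/r(174, F(14)) + 182125/412783 = 196825/(-300) + 182125/412783 = 196825*(-1/300) + 182125*(1/412783) = -7873/12 + 182125/412783 = -3247655059/4953396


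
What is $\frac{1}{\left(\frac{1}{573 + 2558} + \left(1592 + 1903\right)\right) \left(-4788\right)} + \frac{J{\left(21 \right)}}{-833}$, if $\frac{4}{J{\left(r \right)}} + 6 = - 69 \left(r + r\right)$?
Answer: $\frac{1202401175}{754426197384552} \approx 1.5938 \cdot 10^{-6}$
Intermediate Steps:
$J{\left(r \right)} = \frac{4}{-6 - 138 r}$ ($J{\left(r \right)} = \frac{4}{-6 - 69 \left(r + r\right)} = \frac{4}{-6 - 69 \cdot 2 r} = \frac{4}{-6 - 138 r}$)
$\frac{1}{\left(\frac{1}{573 + 2558} + \left(1592 + 1903\right)\right) \left(-4788\right)} + \frac{J{\left(21 \right)}}{-833} = \frac{1}{\left(\frac{1}{573 + 2558} + \left(1592 + 1903\right)\right) \left(-4788\right)} + \frac{\left(-2\right) \frac{1}{3 + 69 \cdot 21}}{-833} = \frac{1}{\frac{1}{3131} + 3495} \left(- \frac{1}{4788}\right) + - \frac{2}{3 + 1449} \left(- \frac{1}{833}\right) = \frac{1}{\frac{1}{3131} + 3495} \left(- \frac{1}{4788}\right) + - \frac{2}{1452} \left(- \frac{1}{833}\right) = \frac{1}{\frac{10942846}{3131}} \left(- \frac{1}{4788}\right) + \left(-2\right) \frac{1}{1452} \left(- \frac{1}{833}\right) = \frac{3131}{10942846} \left(- \frac{1}{4788}\right) - - \frac{1}{604758} = - \frac{3131}{52394346648} + \frac{1}{604758} = \frac{1202401175}{754426197384552}$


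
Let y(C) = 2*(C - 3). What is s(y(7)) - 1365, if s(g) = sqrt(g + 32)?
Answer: -1365 + 2*sqrt(10) ≈ -1358.7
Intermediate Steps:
y(C) = -6 + 2*C (y(C) = 2*(-3 + C) = -6 + 2*C)
s(g) = sqrt(32 + g)
s(y(7)) - 1365 = sqrt(32 + (-6 + 2*7)) - 1365 = sqrt(32 + (-6 + 14)) - 1365 = sqrt(32 + 8) - 1365 = sqrt(40) - 1365 = 2*sqrt(10) - 1365 = -1365 + 2*sqrt(10)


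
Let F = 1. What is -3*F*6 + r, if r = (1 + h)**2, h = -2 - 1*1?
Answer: -14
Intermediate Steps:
h = -3 (h = -2 - 1 = -3)
r = 4 (r = (1 - 3)**2 = (-2)**2 = 4)
-3*F*6 + r = -3*1*6 + 4 = -3*6 + 4 = -18 + 4 = -14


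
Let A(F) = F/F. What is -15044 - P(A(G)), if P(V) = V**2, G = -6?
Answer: -15045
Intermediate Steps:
A(F) = 1
-15044 - P(A(G)) = -15044 - 1*1**2 = -15044 - 1*1 = -15044 - 1 = -15045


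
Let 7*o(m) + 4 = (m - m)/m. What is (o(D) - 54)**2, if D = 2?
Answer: 145924/49 ≈ 2978.0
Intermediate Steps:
o(m) = -4/7 (o(m) = -4/7 + ((m - m)/m)/7 = -4/7 + (0/m)/7 = -4/7 + (1/7)*0 = -4/7 + 0 = -4/7)
(o(D) - 54)**2 = (-4/7 - 54)**2 = (-382/7)**2 = 145924/49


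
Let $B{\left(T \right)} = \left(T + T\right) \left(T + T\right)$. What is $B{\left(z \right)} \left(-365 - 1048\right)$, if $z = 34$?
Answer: $-6533712$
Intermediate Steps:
$B{\left(T \right)} = 4 T^{2}$ ($B{\left(T \right)} = 2 T 2 T = 4 T^{2}$)
$B{\left(z \right)} \left(-365 - 1048\right) = 4 \cdot 34^{2} \left(-365 - 1048\right) = 4 \cdot 1156 \left(-1413\right) = 4624 \left(-1413\right) = -6533712$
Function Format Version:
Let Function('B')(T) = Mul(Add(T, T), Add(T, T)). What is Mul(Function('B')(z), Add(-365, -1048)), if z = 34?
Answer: -6533712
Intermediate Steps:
Function('B')(T) = Mul(4, Pow(T, 2)) (Function('B')(T) = Mul(Mul(2, T), Mul(2, T)) = Mul(4, Pow(T, 2)))
Mul(Function('B')(z), Add(-365, -1048)) = Mul(Mul(4, Pow(34, 2)), Add(-365, -1048)) = Mul(Mul(4, 1156), -1413) = Mul(4624, -1413) = -6533712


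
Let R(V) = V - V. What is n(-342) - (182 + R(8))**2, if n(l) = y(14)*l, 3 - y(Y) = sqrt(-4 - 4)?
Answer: -34150 + 684*I*sqrt(2) ≈ -34150.0 + 967.32*I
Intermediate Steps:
y(Y) = 3 - 2*I*sqrt(2) (y(Y) = 3 - sqrt(-4 - 4) = 3 - sqrt(-8) = 3 - 2*I*sqrt(2))
R(V) = 0
n(l) = l*(3 - 2*I*sqrt(2)) (n(l) = (3 - 2*I*sqrt(2))*l = l*(3 - 2*I*sqrt(2)))
n(-342) - (182 + R(8))**2 = -342*(3 - 2*I*sqrt(2)) - (182 + 0)**2 = (-1026 + 684*I*sqrt(2)) - 1*182**2 = (-1026 + 684*I*sqrt(2)) - 1*33124 = (-1026 + 684*I*sqrt(2)) - 33124 = -34150 + 684*I*sqrt(2)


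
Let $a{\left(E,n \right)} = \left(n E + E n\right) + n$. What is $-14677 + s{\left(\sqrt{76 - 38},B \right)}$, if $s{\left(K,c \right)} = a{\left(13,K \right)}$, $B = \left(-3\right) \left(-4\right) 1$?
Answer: $-14677 + 27 \sqrt{38} \approx -14511.0$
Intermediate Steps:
$B = 12$ ($B = 12 \cdot 1 = 12$)
$a{\left(E,n \right)} = n + 2 E n$ ($a{\left(E,n \right)} = \left(E n + E n\right) + n = 2 E n + n = n + 2 E n$)
$s{\left(K,c \right)} = 27 K$ ($s{\left(K,c \right)} = K \left(1 + 2 \cdot 13\right) = K \left(1 + 26\right) = K 27 = 27 K$)
$-14677 + s{\left(\sqrt{76 - 38},B \right)} = -14677 + 27 \sqrt{76 - 38} = -14677 + 27 \sqrt{38}$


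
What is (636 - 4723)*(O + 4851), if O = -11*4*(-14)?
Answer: -22343629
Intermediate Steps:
O = 616 (O = -44*(-14) = 616)
(636 - 4723)*(O + 4851) = (636 - 4723)*(616 + 4851) = -4087*5467 = -22343629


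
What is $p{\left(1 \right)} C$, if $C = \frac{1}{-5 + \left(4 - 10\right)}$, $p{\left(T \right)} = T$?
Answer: $- \frac{1}{11} \approx -0.090909$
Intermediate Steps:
$C = - \frac{1}{11}$ ($C = \frac{1}{-5 + \left(4 - 10\right)} = \frac{1}{-5 - 6} = \frac{1}{-11} = - \frac{1}{11} \approx -0.090909$)
$p{\left(1 \right)} C = 1 \left(- \frac{1}{11}\right) = - \frac{1}{11}$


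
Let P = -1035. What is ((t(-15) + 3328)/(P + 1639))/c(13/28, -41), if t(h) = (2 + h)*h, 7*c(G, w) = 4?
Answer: 24661/2416 ≈ 10.207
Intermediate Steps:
c(G, w) = 4/7 (c(G, w) = (⅐)*4 = 4/7)
t(h) = h*(2 + h)
((t(-15) + 3328)/(P + 1639))/c(13/28, -41) = ((-15*(2 - 15) + 3328)/(-1035 + 1639))/(4/7) = ((-15*(-13) + 3328)/604)*(7/4) = ((195 + 3328)*(1/604))*(7/4) = (3523*(1/604))*(7/4) = (3523/604)*(7/4) = 24661/2416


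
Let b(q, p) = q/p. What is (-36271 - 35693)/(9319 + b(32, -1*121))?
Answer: -8707644/1127567 ≈ -7.7225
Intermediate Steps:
(-36271 - 35693)/(9319 + b(32, -1*121)) = (-36271 - 35693)/(9319 + 32/((-1*121))) = -71964/(9319 + 32/(-121)) = -71964/(9319 + 32*(-1/121)) = -71964/(9319 - 32/121) = -71964/1127567/121 = -71964*121/1127567 = -8707644/1127567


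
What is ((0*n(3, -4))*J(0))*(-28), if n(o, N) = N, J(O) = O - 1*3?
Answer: 0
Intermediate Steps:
J(O) = -3 + O (J(O) = O - 3 = -3 + O)
((0*n(3, -4))*J(0))*(-28) = ((0*(-4))*(-3 + 0))*(-28) = (0*(-3))*(-28) = 0*(-28) = 0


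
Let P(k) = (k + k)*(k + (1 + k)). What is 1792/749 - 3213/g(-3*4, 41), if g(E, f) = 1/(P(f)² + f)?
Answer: -15924975657251/107 ≈ -1.4883e+11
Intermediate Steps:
P(k) = 2*k*(1 + 2*k) (P(k) = (2*k)*(1 + 2*k) = 2*k*(1 + 2*k))
g(E, f) = 1/(f + 4*f²*(1 + 2*f)²) (g(E, f) = 1/((2*f*(1 + 2*f))² + f) = 1/(4*f²*(1 + 2*f)² + f) = 1/(f + 4*f²*(1 + 2*f)²))
1792/749 - 3213/g(-3*4, 41) = 1792/749 - (131733 + 21604212*(1 + 2*41)²) = 1792*(1/749) - (131733 + 21604212*(1 + 82)²) = 256/107 - 3213/(1/(41*(1 + 4*41*83²))) = 256/107 - 3213/(1/(41*(1 + 4*41*6889))) = 256/107 - 3213/(1/(41*(1 + 1129796))) = 256/107 - 3213/((1/41)/1129797) = 256/107 - 3213/((1/41)*(1/1129797)) = 256/107 - 3213/1/46321677 = 256/107 - 3213*46321677 = 256/107 - 148831548201 = -15924975657251/107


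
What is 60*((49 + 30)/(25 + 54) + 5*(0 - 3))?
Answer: -840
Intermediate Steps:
60*((49 + 30)/(25 + 54) + 5*(0 - 3)) = 60*(79/79 + 5*(-3)) = 60*(79*(1/79) - 15) = 60*(1 - 15) = 60*(-14) = -840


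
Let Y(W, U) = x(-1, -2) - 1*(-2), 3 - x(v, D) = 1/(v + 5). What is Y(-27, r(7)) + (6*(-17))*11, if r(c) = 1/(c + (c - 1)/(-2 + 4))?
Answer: -4469/4 ≈ -1117.3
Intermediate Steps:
r(c) = 1/(-½ + 3*c/2) (r(c) = 1/(c + (-1 + c)/2) = 1/(c + (-1 + c)*(½)) = 1/(c + (-½ + c/2)) = 1/(-½ + 3*c/2))
x(v, D) = 3 - 1/(5 + v) (x(v, D) = 3 - 1/(v + 5) = 3 - 1/(5 + v))
Y(W, U) = 19/4 (Y(W, U) = (14 + 3*(-1))/(5 - 1) - 1*(-2) = (14 - 3)/4 + 2 = (¼)*11 + 2 = 11/4 + 2 = 19/4)
Y(-27, r(7)) + (6*(-17))*11 = 19/4 + (6*(-17))*11 = 19/4 - 102*11 = 19/4 - 1122 = -4469/4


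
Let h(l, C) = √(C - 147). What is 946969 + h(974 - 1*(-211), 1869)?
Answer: 946969 + √1722 ≈ 9.4701e+5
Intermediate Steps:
h(l, C) = √(-147 + C)
946969 + h(974 - 1*(-211), 1869) = 946969 + √(-147 + 1869) = 946969 + √1722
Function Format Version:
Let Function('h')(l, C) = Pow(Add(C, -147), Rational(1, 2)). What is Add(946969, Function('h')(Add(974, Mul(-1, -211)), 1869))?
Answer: Add(946969, Pow(1722, Rational(1, 2))) ≈ 9.4701e+5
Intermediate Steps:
Function('h')(l, C) = Pow(Add(-147, C), Rational(1, 2))
Add(946969, Function('h')(Add(974, Mul(-1, -211)), 1869)) = Add(946969, Pow(Add(-147, 1869), Rational(1, 2))) = Add(946969, Pow(1722, Rational(1, 2)))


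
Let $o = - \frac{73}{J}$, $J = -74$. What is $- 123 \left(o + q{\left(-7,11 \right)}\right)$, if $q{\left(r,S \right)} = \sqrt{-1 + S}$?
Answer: $- \frac{8979}{74} - 123 \sqrt{10} \approx -510.3$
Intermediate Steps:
$o = \frac{73}{74}$ ($o = - \frac{73}{-74} = \left(-73\right) \left(- \frac{1}{74}\right) = \frac{73}{74} \approx 0.98649$)
$- 123 \left(o + q{\left(-7,11 \right)}\right) = - 123 \left(\frac{73}{74} + \sqrt{-1 + 11}\right) = - 123 \left(\frac{73}{74} + \sqrt{10}\right) = - \frac{8979}{74} - 123 \sqrt{10}$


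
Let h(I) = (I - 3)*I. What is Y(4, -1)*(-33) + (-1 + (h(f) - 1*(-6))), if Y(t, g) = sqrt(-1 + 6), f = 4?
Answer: 9 - 33*sqrt(5) ≈ -64.790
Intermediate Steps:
h(I) = I*(-3 + I) (h(I) = (-3 + I)*I = I*(-3 + I))
Y(t, g) = sqrt(5)
Y(4, -1)*(-33) + (-1 + (h(f) - 1*(-6))) = sqrt(5)*(-33) + (-1 + (4*(-3 + 4) - 1*(-6))) = -33*sqrt(5) + (-1 + (4*1 + 6)) = -33*sqrt(5) + (-1 + (4 + 6)) = -33*sqrt(5) + (-1 + 10) = -33*sqrt(5) + 9 = 9 - 33*sqrt(5)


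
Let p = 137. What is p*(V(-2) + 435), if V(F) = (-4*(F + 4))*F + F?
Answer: 61513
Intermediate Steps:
V(F) = F + F*(-16 - 4*F) (V(F) = (-4*(4 + F))*F + F = (-16 - 4*F)*F + F = F*(-16 - 4*F) + F = F + F*(-16 - 4*F))
p*(V(-2) + 435) = 137*(-1*(-2)*(15 + 4*(-2)) + 435) = 137*(-1*(-2)*(15 - 8) + 435) = 137*(-1*(-2)*7 + 435) = 137*(14 + 435) = 137*449 = 61513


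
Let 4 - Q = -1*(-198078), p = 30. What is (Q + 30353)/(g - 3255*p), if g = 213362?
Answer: -167721/115712 ≈ -1.4495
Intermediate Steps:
Q = -198074 (Q = 4 - (-1)*(-198078) = 4 - 1*198078 = 4 - 198078 = -198074)
(Q + 30353)/(g - 3255*p) = (-198074 + 30353)/(213362 - 3255*30) = -167721/(213362 - 97650) = -167721/115712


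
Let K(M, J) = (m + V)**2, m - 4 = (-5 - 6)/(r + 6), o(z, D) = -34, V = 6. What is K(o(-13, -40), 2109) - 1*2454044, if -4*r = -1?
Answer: -1533735064/625 ≈ -2.4540e+6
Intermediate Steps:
r = 1/4 (r = -1/4*(-1) = 1/4 ≈ 0.25000)
m = 56/25 (m = 4 + (-5 - 6)/(1/4 + 6) = 4 - 11/25/4 = 4 - 11*4/25 = 4 - 44/25 = 56/25 ≈ 2.2400)
K(M, J) = 42436/625 (K(M, J) = (56/25 + 6)**2 = (206/25)**2 = 42436/625)
K(o(-13, -40), 2109) - 1*2454044 = 42436/625 - 1*2454044 = 42436/625 - 2454044 = -1533735064/625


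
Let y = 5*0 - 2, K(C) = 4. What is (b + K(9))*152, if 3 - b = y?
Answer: 1368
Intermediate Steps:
y = -2 (y = 0 - 2 = -2)
b = 5 (b = 3 - 1*(-2) = 3 + 2 = 5)
(b + K(9))*152 = (5 + 4)*152 = 9*152 = 1368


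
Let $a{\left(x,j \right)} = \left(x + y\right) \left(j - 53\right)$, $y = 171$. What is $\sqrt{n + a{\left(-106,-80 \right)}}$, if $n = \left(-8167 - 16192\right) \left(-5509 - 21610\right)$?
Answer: $2 \sqrt{165145769} \approx 25702.0$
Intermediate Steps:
$a{\left(x,j \right)} = \left(-53 + j\right) \left(171 + x\right)$ ($a{\left(x,j \right)} = \left(x + 171\right) \left(j - 53\right) = \left(171 + x\right) \left(-53 + j\right) = \left(-53 + j\right) \left(171 + x\right)$)
$n = 660591721$ ($n = \left(-24359\right) \left(-27119\right) = 660591721$)
$\sqrt{n + a{\left(-106,-80 \right)}} = \sqrt{660591721 - 8645} = \sqrt{660583076} = 2 \sqrt{165145769}$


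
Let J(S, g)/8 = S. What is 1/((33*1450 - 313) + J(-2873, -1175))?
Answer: 1/24553 ≈ 4.0728e-5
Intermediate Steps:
J(S, g) = 8*S
1/((33*1450 - 313) + J(-2873, -1175)) = 1/((33*1450 - 313) + 8*(-2873)) = 1/((47850 - 313) - 22984) = 1/(47537 - 22984) = 1/24553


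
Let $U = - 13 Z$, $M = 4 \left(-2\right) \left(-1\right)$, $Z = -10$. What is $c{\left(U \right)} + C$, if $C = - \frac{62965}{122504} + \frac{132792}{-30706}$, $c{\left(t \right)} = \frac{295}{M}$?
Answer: $\frac{30127083513}{940401956} \approx 32.036$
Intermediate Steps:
$M = 8$ ($M = \left(-8\right) \left(-1\right) = 8$)
$U = 130$ ($U = \left(-13\right) \left(-10\right) = 130$)
$c{\left(t \right)} = \frac{295}{8}$
$C = - \frac{9100477229}{1880803912}$ ($C = \left(-62965\right) \frac{1}{122504} + 132792 \left(- \frac{1}{30706}\right) = - \frac{62965}{122504} - \frac{66396}{15353} = - \frac{9100477229}{1880803912} \approx -4.8386$)
$c{\left(U \right)} + C = \frac{295}{8} - \frac{9100477229}{1880803912} = \frac{30127083513}{940401956}$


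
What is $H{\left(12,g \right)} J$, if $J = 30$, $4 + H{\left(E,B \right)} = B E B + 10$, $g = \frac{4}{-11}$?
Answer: $\frac{27540}{121} \approx 227.6$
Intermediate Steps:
$g = - \frac{4}{11}$ ($g = 4 \left(- \frac{1}{11}\right) = - \frac{4}{11} \approx -0.36364$)
$H{\left(E,B \right)} = 6 + E B^{2}$ ($H{\left(E,B \right)} = -4 + \left(B E B + 10\right) = -4 + \left(E B^{2} + 10\right) = -4 + \left(10 + E B^{2}\right) = 6 + E B^{2}$)
$H{\left(12,g \right)} J = \left(6 + 12 \left(- \frac{4}{11}\right)^{2}\right) 30 = \left(6 + 12 \cdot \frac{16}{121}\right) 30 = \left(6 + \frac{192}{121}\right) 30 = \frac{918}{121} \cdot 30 = \frac{27540}{121}$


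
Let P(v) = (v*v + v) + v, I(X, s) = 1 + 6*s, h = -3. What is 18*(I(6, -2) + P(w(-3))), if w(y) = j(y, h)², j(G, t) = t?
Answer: 1584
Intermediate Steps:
w(y) = 9 (w(y) = (-3)² = 9)
P(v) = v² + 2*v (P(v) = (v² + v) + v = (v + v²) + v = v² + 2*v)
18*(I(6, -2) + P(w(-3))) = 18*((1 + 6*(-2)) + 9*(2 + 9)) = 18*((1 - 12) + 9*11) = 18*(-11 + 99) = 18*88 = 1584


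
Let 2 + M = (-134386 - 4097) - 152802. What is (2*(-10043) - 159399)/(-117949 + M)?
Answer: 179485/409236 ≈ 0.43859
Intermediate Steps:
M = -291287 (M = -2 + ((-134386 - 4097) - 152802) = -2 + (-138483 - 152802) = -2 - 291285 = -291287)
(2*(-10043) - 159399)/(-117949 + M) = (2*(-10043) - 159399)/(-117949 - 291287) = (-20086 - 159399)/(-409236) = -179485*(-1/409236) = 179485/409236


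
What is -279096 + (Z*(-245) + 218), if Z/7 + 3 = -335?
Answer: 300792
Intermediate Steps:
Z = -2366 (Z = -21 + 7*(-335) = -21 - 2345 = -2366)
-279096 + (Z*(-245) + 218) = -279096 + (-2366*(-245) + 218) = -279096 + (579670 + 218) = -279096 + 579888 = 300792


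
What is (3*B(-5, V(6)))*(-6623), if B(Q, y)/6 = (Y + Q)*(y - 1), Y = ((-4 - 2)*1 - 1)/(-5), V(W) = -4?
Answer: -2145852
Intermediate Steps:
Y = 7/5 (Y = (-6*1 - 1)*(-⅕) = (-6 - 1)*(-⅕) = -7*(-⅕) = 7/5 ≈ 1.4000)
B(Q, y) = 6*(-1 + y)*(7/5 + Q) (B(Q, y) = 6*((7/5 + Q)*(y - 1)) = 6*((7/5 + Q)*(-1 + y)) = 6*((-1 + y)*(7/5 + Q)) = 6*(-1 + y)*(7/5 + Q))
(3*B(-5, V(6)))*(-6623) = (3*(-42/5 - 6*(-5) + (42/5)*(-4) + 6*(-5)*(-4)))*(-6623) = (3*(-42/5 + 30 - 168/5 + 120))*(-6623) = (3*108)*(-6623) = 324*(-6623) = -2145852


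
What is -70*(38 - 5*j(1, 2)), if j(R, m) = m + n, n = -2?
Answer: -2660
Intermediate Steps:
j(R, m) = -2 + m (j(R, m) = m - 2 = -2 + m)
-70*(38 - 5*j(1, 2)) = -70*(38 - 5*(-2 + 2)) = -70*(38 - 5*0) = -70*(38 + 0) = -70*38 = -2660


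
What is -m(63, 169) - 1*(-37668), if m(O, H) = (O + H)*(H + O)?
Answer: -16156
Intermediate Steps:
m(O, H) = (H + O)² (m(O, H) = (H + O)*(H + O) = (H + O)²)
-m(63, 169) - 1*(-37668) = -(169 + 63)² - 1*(-37668) = -1*232² + 37668 = -1*53824 + 37668 = -53824 + 37668 = -16156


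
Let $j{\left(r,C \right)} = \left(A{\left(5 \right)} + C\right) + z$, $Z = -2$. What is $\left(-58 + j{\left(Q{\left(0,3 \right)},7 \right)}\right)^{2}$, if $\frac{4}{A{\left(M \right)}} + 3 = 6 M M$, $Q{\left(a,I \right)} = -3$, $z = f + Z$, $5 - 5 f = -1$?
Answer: $\frac{1448030809}{540225} \approx 2680.4$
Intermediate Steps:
$f = \frac{6}{5}$ ($f = 1 - - \frac{1}{5} = 1 + \frac{1}{5} = \frac{6}{5} \approx 1.2$)
$z = - \frac{4}{5}$ ($z = \frac{6}{5} - 2 = - \frac{4}{5} \approx -0.8$)
$A{\left(M \right)} = \frac{4}{-3 + 6 M^{2}}$ ($A{\left(M \right)} = \frac{4}{-3 + 6 M M} = \frac{4}{-3 + 6 M^{2}}$)
$j{\left(r,C \right)} = - \frac{568}{735} + C$ ($j{\left(r,C \right)} = \left(\frac{4}{3 \left(-1 + 2 \cdot 5^{2}\right)} + C\right) - \frac{4}{5} = \left(\frac{4}{3 \left(-1 + 2 \cdot 25\right)} + C\right) - \frac{4}{5} = \left(\frac{4}{3 \left(-1 + 50\right)} + C\right) - \frac{4}{5} = \left(\frac{4}{3 \cdot 49} + C\right) - \frac{4}{5} = \left(\frac{4}{3} \cdot \frac{1}{49} + C\right) - \frac{4}{5} = \left(\frac{4}{147} + C\right) - \frac{4}{5} = - \frac{568}{735} + C$)
$\left(-58 + j{\left(Q{\left(0,3 \right)},7 \right)}\right)^{2} = \left(-58 + \left(- \frac{568}{735} + 7\right)\right)^{2} = \left(-58 + \frac{4577}{735}\right)^{2} = \left(- \frac{38053}{735}\right)^{2} = \frac{1448030809}{540225}$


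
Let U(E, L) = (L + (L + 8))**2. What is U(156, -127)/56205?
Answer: 6724/6245 ≈ 1.0767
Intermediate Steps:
U(E, L) = (8 + 2*L)**2 (U(E, L) = (L + (8 + L))**2 = (8 + 2*L)**2)
U(156, -127)/56205 = (4*(4 - 127)**2)/56205 = (4*(-123)**2)*(1/56205) = (4*15129)*(1/56205) = 60516*(1/56205) = 6724/6245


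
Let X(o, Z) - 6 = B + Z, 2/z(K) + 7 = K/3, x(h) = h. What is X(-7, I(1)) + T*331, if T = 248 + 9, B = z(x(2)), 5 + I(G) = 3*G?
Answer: 1616343/19 ≈ 85071.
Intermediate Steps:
I(G) = -5 + 3*G
z(K) = 2/(-7 + K/3)
B = -6/19 (B = 6/(-21 + 2) = 6/(-19) = 6*(-1/19) = -6/19 ≈ -0.31579)
T = 257
X(o, Z) = 108/19 + Z (X(o, Z) = 6 + (-6/19 + Z) = 108/19 + Z)
X(-7, I(1)) + T*331 = (108/19 + (-5 + 3*1)) + 257*331 = (108/19 + (-5 + 3)) + 85067 = (108/19 - 2) + 85067 = 70/19 + 85067 = 1616343/19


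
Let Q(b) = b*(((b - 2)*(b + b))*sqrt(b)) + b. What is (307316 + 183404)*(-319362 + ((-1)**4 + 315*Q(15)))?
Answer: -154398177920 + 904274280000*sqrt(15) ≈ 3.3478e+12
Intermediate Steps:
Q(b) = b + 2*b**(5/2)*(-2 + b) (Q(b) = b*(((-2 + b)*(2*b))*sqrt(b)) + b = b*((2*b*(-2 + b))*sqrt(b)) + b = b*(2*b**(3/2)*(-2 + b)) + b = 2*b**(5/2)*(-2 + b) + b = b + 2*b**(5/2)*(-2 + b))
(307316 + 183404)*(-319362 + ((-1)**4 + 315*Q(15))) = (307316 + 183404)*(-319362 + ((-1)**4 + 315*(15 - 900*sqrt(15) + 2*15**(7/2)))) = 490720*(-319362 + (1 + 315*(15 - 900*sqrt(15) + 2*(3375*sqrt(15))))) = 490720*(-319362 + (1 + 315*(15 - 900*sqrt(15) + 6750*sqrt(15)))) = 490720*(-319362 + (1 + 315*(15 + 5850*sqrt(15)))) = 490720*(-319362 + (1 + (4725 + 1842750*sqrt(15)))) = 490720*(-319362 + (4726 + 1842750*sqrt(15))) = 490720*(-314636 + 1842750*sqrt(15)) = -154398177920 + 904274280000*sqrt(15)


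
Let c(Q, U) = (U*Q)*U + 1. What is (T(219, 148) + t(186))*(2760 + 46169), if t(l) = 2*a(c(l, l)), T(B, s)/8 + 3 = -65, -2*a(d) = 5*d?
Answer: -1574282208141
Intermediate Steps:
c(Q, U) = 1 + Q*U² (c(Q, U) = (Q*U)*U + 1 = Q*U² + 1 = 1 + Q*U²)
a(d) = -5*d/2
T(B, s) = -544 (T(B, s) = -24 + 8*(-65) = -24 - 520 = -544)
t(l) = -5 - 5*l³ (t(l) = 2*(-5*(1 + l*l²)/2) = 2*(-5*(1 + l³)/2) = 2*(-5/2 - 5*l³/2) = -5 - 5*l³)
(T(219, 148) + t(186))*(2760 + 46169) = (-544 + (-5 - 5*186³))*(2760 + 46169) = (-544 + (-5 - 5*6434856))*48929 = (-544 + (-5 - 32174280))*48929 = (-544 - 32174285)*48929 = -32174829*48929 = -1574282208141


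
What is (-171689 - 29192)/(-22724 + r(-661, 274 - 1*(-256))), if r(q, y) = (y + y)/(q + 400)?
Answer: 52429941/5932024 ≈ 8.8385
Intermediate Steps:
r(q, y) = 2*y/(400 + q) (r(q, y) = (2*y)/(400 + q) = 2*y/(400 + q))
(-171689 - 29192)/(-22724 + r(-661, 274 - 1*(-256))) = (-171689 - 29192)/(-22724 + 2*(274 - 1*(-256))/(400 - 661)) = -200881/(-22724 + 2*(274 + 256)/(-261)) = -200881/(-22724 + 2*530*(-1/261)) = -200881/(-22724 - 1060/261) = -200881/(-5932024/261) = -200881*(-261/5932024) = 52429941/5932024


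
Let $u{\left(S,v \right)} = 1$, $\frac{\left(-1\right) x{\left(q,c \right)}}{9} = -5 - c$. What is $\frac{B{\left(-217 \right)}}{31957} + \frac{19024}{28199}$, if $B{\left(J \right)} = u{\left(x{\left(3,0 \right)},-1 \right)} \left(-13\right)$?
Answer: $\frac{607583381}{901155443} \approx 0.67423$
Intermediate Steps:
$x{\left(q,c \right)} = 45 + 9 c$ ($x{\left(q,c \right)} = - 9 \left(-5 - c\right) = 45 + 9 c$)
$B{\left(J \right)} = -13$ ($B{\left(J \right)} = 1 \left(-13\right) = -13$)
$\frac{B{\left(-217 \right)}}{31957} + \frac{19024}{28199} = - \frac{13}{31957} + \frac{19024}{28199} = \frac{607583381}{901155443}$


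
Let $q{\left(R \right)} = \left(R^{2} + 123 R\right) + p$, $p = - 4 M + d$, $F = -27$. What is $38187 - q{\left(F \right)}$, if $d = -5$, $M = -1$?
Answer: $40780$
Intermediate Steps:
$p = -1$ ($p = \left(-4\right) \left(-1\right) - 5 = 4 - 5 = -1$)
$q{\left(R \right)} = -1 + R^{2} + 123 R$ ($q{\left(R \right)} = \left(R^{2} + 123 R\right) - 1 = -1 + R^{2} + 123 R$)
$38187 - q{\left(F \right)} = 38187 - \left(-1 + \left(-27\right)^{2} + 123 \left(-27\right)\right) = 38187 - \left(-1 + 729 - 3321\right) = 38187 - -2593 = 38187 + 2593 = 40780$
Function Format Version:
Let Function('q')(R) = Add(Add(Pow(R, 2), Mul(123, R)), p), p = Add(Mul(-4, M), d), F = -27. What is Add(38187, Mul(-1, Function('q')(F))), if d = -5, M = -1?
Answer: 40780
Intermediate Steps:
p = -1 (p = Add(Mul(-4, -1), -5) = Add(4, -5) = -1)
Function('q')(R) = Add(-1, Pow(R, 2), Mul(123, R)) (Function('q')(R) = Add(Add(Pow(R, 2), Mul(123, R)), -1) = Add(-1, Pow(R, 2), Mul(123, R)))
Add(38187, Mul(-1, Function('q')(F))) = Add(38187, Mul(-1, Add(-1, Pow(-27, 2), Mul(123, -27)))) = Add(38187, Mul(-1, Add(-1, 729, -3321))) = Add(38187, Mul(-1, -2593)) = Add(38187, 2593) = 40780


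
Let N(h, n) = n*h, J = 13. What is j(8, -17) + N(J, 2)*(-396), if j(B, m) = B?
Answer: -10288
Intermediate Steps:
N(h, n) = h*n
j(8, -17) + N(J, 2)*(-396) = 8 + (13*2)*(-396) = 8 + 26*(-396) = 8 - 10296 = -10288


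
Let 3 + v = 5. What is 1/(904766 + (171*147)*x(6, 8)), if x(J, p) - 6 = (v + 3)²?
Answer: 1/1684013 ≈ 5.9382e-7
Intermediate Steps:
v = 2 (v = -3 + 5 = 2)
x(J, p) = 31 (x(J, p) = 6 + (2 + 3)² = 6 + 5² = 6 + 25 = 31)
1/(904766 + (171*147)*x(6, 8)) = 1/(904766 + (171*147)*31) = 1/(904766 + 25137*31) = 1/(904766 + 779247) = 1/1684013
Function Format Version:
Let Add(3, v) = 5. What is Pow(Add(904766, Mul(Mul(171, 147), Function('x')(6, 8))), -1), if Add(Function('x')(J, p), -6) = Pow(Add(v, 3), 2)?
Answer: Rational(1, 1684013) ≈ 5.9382e-7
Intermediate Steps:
v = 2 (v = Add(-3, 5) = 2)
Function('x')(J, p) = 31 (Function('x')(J, p) = Add(6, Pow(Add(2, 3), 2)) = Add(6, Pow(5, 2)) = Add(6, 25) = 31)
Pow(Add(904766, Mul(Mul(171, 147), Function('x')(6, 8))), -1) = Pow(Add(904766, Mul(Mul(171, 147), 31)), -1) = Pow(Add(904766, Mul(25137, 31)), -1) = Pow(Add(904766, 779247), -1) = Pow(1684013, -1) = Rational(1, 1684013)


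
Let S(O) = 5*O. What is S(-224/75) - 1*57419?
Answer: -861509/15 ≈ -57434.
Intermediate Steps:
S(-224/75) - 1*57419 = 5*(-224/75) - 1*57419 = 5*(-224*1/75) - 57419 = 5*(-224/75) - 57419 = -224/15 - 57419 = -861509/15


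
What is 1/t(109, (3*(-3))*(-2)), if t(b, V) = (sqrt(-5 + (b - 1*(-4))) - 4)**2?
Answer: 31/2116 + 3*sqrt(3)/529 ≈ 0.024473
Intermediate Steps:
t(b, V) = (-4 + sqrt(-1 + b))**2 (t(b, V) = (sqrt(-5 + (b + 4)) - 4)**2 = (sqrt(-5 + (4 + b)) - 4)**2 = (sqrt(-1 + b) - 4)**2 = (-4 + sqrt(-1 + b))**2)
1/t(109, (3*(-3))*(-2)) = 1/((-4 + sqrt(-1 + 109))**2) = 1/((-4 + sqrt(108))**2) = 1/((-4 + 6*sqrt(3))**2) = (-4 + 6*sqrt(3))**(-2)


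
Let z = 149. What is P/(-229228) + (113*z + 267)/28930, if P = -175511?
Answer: 4499124471/3315783020 ≈ 1.3569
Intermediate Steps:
P/(-229228) + (113*z + 267)/28930 = -175511/(-229228) + (113*149 + 267)/28930 = -175511*(-1/229228) + (16837 + 267)*(1/28930) = 175511/229228 + 17104*(1/28930) = 175511/229228 + 8552/14465 = 4499124471/3315783020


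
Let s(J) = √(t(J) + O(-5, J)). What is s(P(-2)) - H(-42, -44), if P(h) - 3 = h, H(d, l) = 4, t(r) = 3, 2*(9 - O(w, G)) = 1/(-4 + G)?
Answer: -4 + √438/6 ≈ -0.51192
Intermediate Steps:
O(w, G) = 9 - 1/(2*(-4 + G))
P(h) = 3 + h
s(J) = √(3 + (-73 + 18*J)/(2*(-4 + J)))
s(P(-2)) - H(-42, -44) = √2*√((-97 + 24*(3 - 2))/(-4 + (3 - 2)))/2 - 1*4 = √2*√((-97 + 24*1)/(-4 + 1))/2 - 4 = √2*√((-97 + 24)/(-3))/2 - 4 = √2*√(-⅓*(-73))/2 - 4 = √2*√(73/3)/2 - 4 = √2*(√219/3)/2 - 4 = √438/6 - 4 = -4 + √438/6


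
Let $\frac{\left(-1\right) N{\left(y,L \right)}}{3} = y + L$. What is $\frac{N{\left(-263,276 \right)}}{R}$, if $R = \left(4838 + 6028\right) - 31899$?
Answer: $\frac{13}{7011} \approx 0.0018542$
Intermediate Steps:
$N{\left(y,L \right)} = - 3 L - 3 y$ ($N{\left(y,L \right)} = - 3 \left(y + L\right) = - 3 \left(L + y\right) = - 3 L - 3 y$)
$R = -21033$ ($R = 10866 - 31899 = -21033$)
$\frac{N{\left(-263,276 \right)}}{R} = \frac{\left(-3\right) 276 - -789}{-21033} = \left(-828 + 789\right) \left(- \frac{1}{21033}\right) = \left(-39\right) \left(- \frac{1}{21033}\right) = \frac{13}{7011}$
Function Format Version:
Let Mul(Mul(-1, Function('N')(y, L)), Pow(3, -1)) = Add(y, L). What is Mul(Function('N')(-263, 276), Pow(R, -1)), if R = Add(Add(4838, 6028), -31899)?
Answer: Rational(13, 7011) ≈ 0.0018542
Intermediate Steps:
Function('N')(y, L) = Add(Mul(-3, L), Mul(-3, y)) (Function('N')(y, L) = Mul(-3, Add(y, L)) = Mul(-3, Add(L, y)) = Add(Mul(-3, L), Mul(-3, y)))
R = -21033 (R = Add(10866, -31899) = -21033)
Mul(Function('N')(-263, 276), Pow(R, -1)) = Mul(Add(Mul(-3, 276), Mul(-3, -263)), Pow(-21033, -1)) = Mul(Add(-828, 789), Rational(-1, 21033)) = Mul(-39, Rational(-1, 21033)) = Rational(13, 7011)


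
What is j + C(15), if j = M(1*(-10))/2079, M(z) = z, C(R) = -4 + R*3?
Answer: 85229/2079 ≈ 40.995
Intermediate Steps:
C(R) = -4 + 3*R
j = -10/2079 (j = (1*(-10))/2079 = -10*1/2079 = -10/2079 ≈ -0.0048100)
j + C(15) = -10/2079 + (-4 + 3*15) = -10/2079 + (-4 + 45) = -10/2079 + 41 = 85229/2079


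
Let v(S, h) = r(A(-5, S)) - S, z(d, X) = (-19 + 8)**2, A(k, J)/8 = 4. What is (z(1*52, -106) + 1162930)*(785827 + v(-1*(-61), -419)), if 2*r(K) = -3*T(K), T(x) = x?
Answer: 913830105618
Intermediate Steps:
A(k, J) = 32 (A(k, J) = 8*4 = 32)
r(K) = -3*K/2 (r(K) = (-3*K)/2 = -3*K/2)
z(d, X) = 121 (z(d, X) = (-11)**2 = 121)
v(S, h) = -48 - S (v(S, h) = -3/2*32 - S = -48 - S)
(z(1*52, -106) + 1162930)*(785827 + v(-1*(-61), -419)) = (121 + 1162930)*(785827 + (-48 - (-1)*(-61))) = 1163051*(785827 + (-48 - 1*61)) = 1163051*(785827 + (-48 - 61)) = 1163051*(785827 - 109) = 1163051*785718 = 913830105618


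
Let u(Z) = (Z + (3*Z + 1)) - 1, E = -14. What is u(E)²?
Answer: 3136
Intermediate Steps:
u(Z) = 4*Z (u(Z) = (Z + (1 + 3*Z)) - 1 = (1 + 4*Z) - 1 = 4*Z)
u(E)² = (4*(-14))² = (-56)² = 3136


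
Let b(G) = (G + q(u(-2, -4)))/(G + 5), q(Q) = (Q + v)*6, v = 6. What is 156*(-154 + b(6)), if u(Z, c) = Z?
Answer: -259584/11 ≈ -23599.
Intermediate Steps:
q(Q) = 36 + 6*Q (q(Q) = (Q + 6)*6 = (6 + Q)*6 = 36 + 6*Q)
b(G) = (24 + G)/(5 + G) (b(G) = (G + (36 + 6*(-2)))/(G + 5) = (G + (36 - 12))/(5 + G) = (G + 24)/(5 + G) = (24 + G)/(5 + G))
156*(-154 + b(6)) = 156*(-154 + (24 + 6)/(5 + 6)) = 156*(-154 + 30/11) = 156*(-1664/11) = -259584/11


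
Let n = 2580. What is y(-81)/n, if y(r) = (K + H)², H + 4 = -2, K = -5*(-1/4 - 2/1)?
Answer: 147/13760 ≈ 0.010683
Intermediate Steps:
K = 45/4 (K = -5*(-1*¼ - 2*1) = -5*(-¼ - 2) = -5*(-9/4) = 45/4 ≈ 11.250)
H = -6 (H = -4 - 2 = -6)
y(r) = 441/16 (y(r) = (45/4 - 6)² = (21/4)² = 441/16)
y(-81)/n = (441/16)/2580 = (441/16)*(1/2580) = 147/13760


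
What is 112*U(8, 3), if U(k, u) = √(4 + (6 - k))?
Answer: 112*√2 ≈ 158.39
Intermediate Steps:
U(k, u) = √(10 - k)
112*U(8, 3) = 112*√(10 - 1*8) = 112*√(10 - 8) = 112*√2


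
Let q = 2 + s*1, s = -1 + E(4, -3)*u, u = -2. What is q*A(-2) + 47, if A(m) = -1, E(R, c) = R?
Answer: 54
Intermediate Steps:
s = -9 (s = -1 + 4*(-2) = -1 - 8 = -9)
q = -7 (q = 2 - 9*1 = 2 - 9 = -7)
q*A(-2) + 47 = -7*(-1) + 47 = 7 + 47 = 54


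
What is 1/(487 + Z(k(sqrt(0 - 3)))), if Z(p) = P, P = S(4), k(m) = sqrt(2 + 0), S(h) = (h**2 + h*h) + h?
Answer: 1/523 ≈ 0.0019120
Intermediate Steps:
S(h) = h + 2*h**2 (S(h) = (h**2 + h**2) + h = 2*h**2 + h = h + 2*h**2)
k(m) = sqrt(2)
P = 36 (P = 4*(1 + 2*4) = 4*(1 + 8) = 4*9 = 36)
Z(p) = 36
1/(487 + Z(k(sqrt(0 - 3)))) = 1/(487 + 36) = 1/523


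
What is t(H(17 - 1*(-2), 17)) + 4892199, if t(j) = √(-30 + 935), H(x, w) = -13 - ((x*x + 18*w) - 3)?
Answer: 4892199 + √905 ≈ 4.8922e+6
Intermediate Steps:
H(x, w) = -10 - x² - 18*w (H(x, w) = -13 - ((x² + 18*w) - 3) = -13 - (-3 + x² + 18*w) = -13 + (3 - x² - 18*w) = -10 - x² - 18*w)
t(j) = √905
t(H(17 - 1*(-2), 17)) + 4892199 = √905 + 4892199 = 4892199 + √905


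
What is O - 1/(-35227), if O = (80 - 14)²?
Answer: 153448813/35227 ≈ 4356.0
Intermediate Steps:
O = 4356 (O = 66² = 4356)
O - 1/(-35227) = 4356 - 1/(-35227) = 4356 - 1*(-1/35227) = 4356 + 1/35227 = 153448813/35227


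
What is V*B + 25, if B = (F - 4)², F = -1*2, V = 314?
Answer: 11329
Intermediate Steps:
F = -2
B = 36 (B = (-2 - 4)² = (-6)² = 36)
V*B + 25 = 314*36 + 25 = 11304 + 25 = 11329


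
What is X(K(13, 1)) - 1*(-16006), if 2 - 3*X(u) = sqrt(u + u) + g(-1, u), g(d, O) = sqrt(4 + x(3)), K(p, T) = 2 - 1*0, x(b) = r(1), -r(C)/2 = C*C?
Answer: 16006 - sqrt(2)/3 ≈ 16006.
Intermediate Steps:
r(C) = -2*C**2 (r(C) = -2*C*C = -2*C**2)
x(b) = -2 (x(b) = -2*1**2 = -2*1 = -2)
K(p, T) = 2 (K(p, T) = 2 + 0 = 2)
g(d, O) = sqrt(2) (g(d, O) = sqrt(4 - 2) = sqrt(2))
X(u) = 2/3 - sqrt(2)/3 - sqrt(2)*sqrt(u)/3 (X(u) = 2/3 - (sqrt(u + u) + sqrt(2))/3 = 2/3 - (sqrt(2*u) + sqrt(2))/3 = 2/3 - (sqrt(2)*sqrt(u) + sqrt(2))/3 = 2/3 - (sqrt(2) + sqrt(2)*sqrt(u))/3 = 2/3 + (-sqrt(2)/3 - sqrt(2)*sqrt(u)/3) = 2/3 - sqrt(2)/3 - sqrt(2)*sqrt(u)/3)
X(K(13, 1)) - 1*(-16006) = (2/3 - sqrt(2)/3 - sqrt(2)*sqrt(2)/3) - 1*(-16006) = (2/3 - sqrt(2)/3 - 2/3) + 16006 = -sqrt(2)/3 + 16006 = 16006 - sqrt(2)/3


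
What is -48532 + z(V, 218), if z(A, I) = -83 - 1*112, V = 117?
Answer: -48727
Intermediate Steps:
z(A, I) = -195 (z(A, I) = -83 - 112 = -195)
-48532 + z(V, 218) = -48532 - 195 = -48727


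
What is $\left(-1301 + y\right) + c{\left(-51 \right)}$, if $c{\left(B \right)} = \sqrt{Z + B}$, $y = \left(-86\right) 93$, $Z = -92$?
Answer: $-9299 + i \sqrt{143} \approx -9299.0 + 11.958 i$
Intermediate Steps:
$y = -7998$
$c{\left(B \right)} = \sqrt{-92 + B}$
$\left(-1301 + y\right) + c{\left(-51 \right)} = \left(-1301 - 7998\right) + \sqrt{-92 - 51} = -9299 + \sqrt{-143} = -9299 + i \sqrt{143}$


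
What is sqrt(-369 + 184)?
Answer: I*sqrt(185) ≈ 13.601*I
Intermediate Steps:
sqrt(-369 + 184) = sqrt(-185) = I*sqrt(185)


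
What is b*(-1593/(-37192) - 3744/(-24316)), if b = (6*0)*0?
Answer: 0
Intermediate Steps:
b = 0 (b = 0*0 = 0)
b*(-1593/(-37192) - 3744/(-24316)) = 0*(-1593/(-37192) - 3744/(-24316)) = 0*(-1593*(-1/37192) - 3744*(-1/24316)) = 0*(1593/37192 + 936/6079) = 0*(44495559/226090168) = 0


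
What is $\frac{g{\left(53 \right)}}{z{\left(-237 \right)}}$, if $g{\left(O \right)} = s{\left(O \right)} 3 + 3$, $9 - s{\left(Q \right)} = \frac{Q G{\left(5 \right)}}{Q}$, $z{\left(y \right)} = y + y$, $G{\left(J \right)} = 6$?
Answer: $- \frac{2}{79} \approx -0.025316$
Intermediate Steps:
$z{\left(y \right)} = 2 y$
$s{\left(Q \right)} = 3$ ($s{\left(Q \right)} = 9 - \frac{Q 6}{Q} = 9 - \frac{6 Q}{Q} = 9 - 6 = 3$)
$g{\left(O \right)} = 12$ ($g{\left(O \right)} = 3 \cdot 3 + 3 = 9 + 3 = 12$)
$\frac{g{\left(53 \right)}}{z{\left(-237 \right)}} = \frac{12}{2 \left(-237\right)} = \frac{12}{-474} = 12 \left(- \frac{1}{474}\right) = - \frac{2}{79}$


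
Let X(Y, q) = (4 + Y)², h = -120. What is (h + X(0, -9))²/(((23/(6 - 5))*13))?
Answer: 832/23 ≈ 36.174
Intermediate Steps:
(h + X(0, -9))²/(((23/(6 - 5))*13)) = (-120 + (4 + 0)²)²/(((23/(6 - 5))*13)) = (-120 + 4²)²/(((23/1)*13)) = (-120 + 16)²/(((23*1)*13)) = (-104)²/((23*13)) = 10816/299 = 10816*(1/299) = 832/23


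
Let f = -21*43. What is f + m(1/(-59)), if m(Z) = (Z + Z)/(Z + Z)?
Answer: -902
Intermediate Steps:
m(Z) = 1 (m(Z) = (2*Z)/((2*Z)) = (2*Z)*(1/(2*Z)) = 1)
f = -903
f + m(1/(-59)) = -903 + 1 = -902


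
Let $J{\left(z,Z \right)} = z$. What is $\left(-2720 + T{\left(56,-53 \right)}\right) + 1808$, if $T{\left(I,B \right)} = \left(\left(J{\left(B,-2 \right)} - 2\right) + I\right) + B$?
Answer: $-964$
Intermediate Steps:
$T{\left(I,B \right)} = -2 + I + 2 B$ ($T{\left(I,B \right)} = \left(\left(B - 2\right) + I\right) + B = \left(\left(-2 + B\right) + I\right) + B = \left(-2 + B + I\right) + B = -2 + I + 2 B$)
$\left(-2720 + T{\left(56,-53 \right)}\right) + 1808 = \left(-2720 + \left(-2 + 56 + 2 \left(-53\right)\right)\right) + 1808 = \left(-2720 - 52\right) + 1808 = -2772 + 1808 = -964$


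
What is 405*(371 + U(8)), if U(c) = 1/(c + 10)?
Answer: 300555/2 ≈ 1.5028e+5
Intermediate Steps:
U(c) = 1/(10 + c)
405*(371 + U(8)) = 405*(371 + 1/(10 + 8)) = 405*(371 + 1/18) = 405*(6679/18) = 300555/2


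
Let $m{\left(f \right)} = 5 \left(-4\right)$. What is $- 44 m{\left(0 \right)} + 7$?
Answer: $887$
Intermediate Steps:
$m{\left(f \right)} = -20$
$- 44 m{\left(0 \right)} + 7 = \left(-44\right) \left(-20\right) + 7 = 880 + 7 = 887$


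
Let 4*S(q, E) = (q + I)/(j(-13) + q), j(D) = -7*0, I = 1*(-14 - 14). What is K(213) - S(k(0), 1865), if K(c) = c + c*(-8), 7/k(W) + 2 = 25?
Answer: -5873/4 ≈ -1468.3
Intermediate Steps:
I = -28 (I = 1*(-28) = -28)
j(D) = 0
k(W) = 7/23 (k(W) = 7/(-2 + 25) = 7/23)
S(q, E) = (-28 + q)/(4*q) (S(q, E) = ((q - 28)/(0 + q))/4 = ((-28 + q)/q)/4 = (-28 + q)/(4*q))
K(c) = -7*c (K(c) = c - 8*c = -7*c)
K(213) - S(k(0), 1865) = -7*213 - (-28 + 7/23)/(4*7/23) = -1491 - 23*(-637)/(4*7*23) = -1491 - 1*(-91/4) = -1491 + 91/4 = -5873/4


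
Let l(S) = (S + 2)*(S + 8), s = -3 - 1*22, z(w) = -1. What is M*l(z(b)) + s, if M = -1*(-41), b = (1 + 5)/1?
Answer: 262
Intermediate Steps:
b = 6 (b = 6*1 = 6)
M = 41
s = -25 (s = -3 - 22 = -25)
l(S) = (2 + S)*(8 + S)
M*l(z(b)) + s = 41*(16 + (-1)**2 + 10*(-1)) - 25 = 41*(16 + 1 - 10) - 25 = 41*7 - 25 = 287 - 25 = 262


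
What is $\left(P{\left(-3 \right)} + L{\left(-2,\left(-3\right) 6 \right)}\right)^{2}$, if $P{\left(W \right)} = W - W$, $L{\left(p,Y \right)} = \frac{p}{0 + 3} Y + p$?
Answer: $100$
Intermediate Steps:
$L{\left(p,Y \right)} = p + \frac{Y p}{3}$ ($L{\left(p,Y \right)} = \frac{p}{3} Y + p = \frac{Y p}{3} + p = p + \frac{Y p}{3}$)
$P{\left(W \right)} = 0$
$\left(P{\left(-3 \right)} + L{\left(-2,\left(-3\right) 6 \right)}\right)^{2} = \left(0 + \frac{1}{3} \left(-2\right) \left(3 - 18\right)\right)^{2} = \left(0 + \frac{1}{3} \left(-2\right) \left(-15\right)\right)^{2} = \left(0 + 10\right)^{2} = 10^{2} = 100$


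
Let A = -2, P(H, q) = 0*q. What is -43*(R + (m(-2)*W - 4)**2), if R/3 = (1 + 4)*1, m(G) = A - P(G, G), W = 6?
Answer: -11653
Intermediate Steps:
P(H, q) = 0
m(G) = -2 (m(G) = -2 - 1*0 = -2 + 0 = -2)
R = 15 (R = 3*((1 + 4)*1) = 3*(5*1) = 3*5 = 15)
-43*(R + (m(-2)*W - 4)**2) = -43*(15 + (-2*6 - 4)**2) = -43*(15 + (-12 - 4)**2) = -43*(15 + (-16)**2) = -43*(15 + 256) = -43*271 = -11653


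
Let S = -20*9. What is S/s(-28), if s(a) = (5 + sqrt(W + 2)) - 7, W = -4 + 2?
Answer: 90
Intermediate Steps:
W = -2
S = -180
s(a) = -2 (s(a) = (5 + sqrt(-2 + 2)) - 7 = (5 + sqrt(0)) - 7 = (5 + 0) - 7 = 5 - 7 = -2)
S/s(-28) = -180/(-2) = -180*(-1/2) = 90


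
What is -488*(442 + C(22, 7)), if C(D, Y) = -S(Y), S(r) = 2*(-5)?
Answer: -220576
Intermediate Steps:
S(r) = -10
C(D, Y) = 10 (C(D, Y) = -1*(-10) = 10)
-488*(442 + C(22, 7)) = -488*(442 + 10) = -488*452 = -220576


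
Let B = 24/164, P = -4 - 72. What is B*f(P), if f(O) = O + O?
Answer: -912/41 ≈ -22.244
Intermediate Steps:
P = -76
f(O) = 2*O
B = 6/41 (B = 24*(1/164) = 6/41 ≈ 0.14634)
B*f(P) = 6*(2*(-76))/41 = (6/41)*(-152) = -912/41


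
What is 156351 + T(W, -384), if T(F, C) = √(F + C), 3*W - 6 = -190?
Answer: 156351 + 2*I*√1002/3 ≈ 1.5635e+5 + 21.103*I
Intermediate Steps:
W = -184/3 (W = 2 + (⅓)*(-190) = 2 - 190/3 = -184/3 ≈ -61.333)
T(F, C) = √(C + F)
156351 + T(W, -384) = 156351 + √(-384 - 184/3) = 156351 + √(-1336/3) = 156351 + 2*I*√1002/3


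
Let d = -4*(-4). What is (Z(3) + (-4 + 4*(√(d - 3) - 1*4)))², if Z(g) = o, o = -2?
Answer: 692 - 176*√13 ≈ 57.423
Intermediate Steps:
Z(g) = -2
d = 16
(Z(3) + (-4 + 4*(√(d - 3) - 1*4)))² = (-2 + (-4 + 4*(√(16 - 3) - 1*4)))² = (-2 + (-4 + 4*(√13 - 4)))² = (-2 + (-4 + 4*(-4 + √13)))² = (-2 + (-4 + (-16 + 4*√13)))² = (-2 + (-20 + 4*√13))² = (-22 + 4*√13)²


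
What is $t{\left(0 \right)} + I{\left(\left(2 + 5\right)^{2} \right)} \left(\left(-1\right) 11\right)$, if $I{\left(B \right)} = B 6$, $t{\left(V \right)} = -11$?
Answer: $-3245$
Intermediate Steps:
$I{\left(B \right)} = 6 B$
$t{\left(0 \right)} + I{\left(\left(2 + 5\right)^{2} \right)} \left(\left(-1\right) 11\right) = -11 + 6 \left(2 + 5\right)^{2} \left(\left(-1\right) 11\right) = -11 + 6 \cdot 7^{2} \left(-11\right) = -11 + 6 \cdot 49 \left(-11\right) = -11 + 294 \left(-11\right) = -11 - 3234 = -3245$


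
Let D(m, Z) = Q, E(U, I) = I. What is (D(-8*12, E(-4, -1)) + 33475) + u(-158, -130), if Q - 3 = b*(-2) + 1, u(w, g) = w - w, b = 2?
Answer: 33475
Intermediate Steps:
u(w, g) = 0
Q = 0 (Q = 3 + (2*(-2) + 1) = 3 + (-4 + 1) = 3 - 3 = 0)
D(m, Z) = 0
(D(-8*12, E(-4, -1)) + 33475) + u(-158, -130) = (0 + 33475) + 0 = 33475 + 0 = 33475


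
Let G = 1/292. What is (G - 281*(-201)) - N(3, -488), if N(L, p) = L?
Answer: 16491577/292 ≈ 56478.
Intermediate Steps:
G = 1/292 ≈ 0.0034247
(G - 281*(-201)) - N(3, -488) = (1/292 - 281*(-201)) - 1*3 = (1/292 + 56481) - 3 = 16492453/292 - 3 = 16491577/292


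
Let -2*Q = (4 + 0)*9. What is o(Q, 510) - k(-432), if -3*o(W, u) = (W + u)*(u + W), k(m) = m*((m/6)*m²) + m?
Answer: -5804833152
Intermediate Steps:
Q = -18 (Q = -(4 + 0)*9/2 = -2*9 = -½*36 = -18)
k(m) = m + m⁴/6 (k(m) = m*((m*(⅙))*m²) + m = m*((m/6)*m²) + m = m*(m³/6) + m = m⁴/6 + m = m + m⁴/6)
o(W, u) = -(W + u)²/3 (o(W, u) = -(W + u)*(u + W)/3 = -(W + u)*(W + u)/3 = -(W + u)²/3)
o(Q, 510) - k(-432) = -(-18 + 510)²/3 - (-432 + (⅙)*(-432)⁴) = -⅓*492² - (-432 + (⅙)*34828517376) = -⅓*242064 - (-432 + 5804752896) = -80688 - 1*5804752464 = -80688 - 5804752464 = -5804833152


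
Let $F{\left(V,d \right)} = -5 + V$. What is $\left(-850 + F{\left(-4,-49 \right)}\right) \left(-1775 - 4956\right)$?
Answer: $5781929$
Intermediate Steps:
$\left(-850 + F{\left(-4,-49 \right)}\right) \left(-1775 - 4956\right) = \left(-850 - 9\right) \left(-1775 - 4956\right) = \left(-850 - 9\right) \left(-6731\right) = \left(-859\right) \left(-6731\right) = 5781929$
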